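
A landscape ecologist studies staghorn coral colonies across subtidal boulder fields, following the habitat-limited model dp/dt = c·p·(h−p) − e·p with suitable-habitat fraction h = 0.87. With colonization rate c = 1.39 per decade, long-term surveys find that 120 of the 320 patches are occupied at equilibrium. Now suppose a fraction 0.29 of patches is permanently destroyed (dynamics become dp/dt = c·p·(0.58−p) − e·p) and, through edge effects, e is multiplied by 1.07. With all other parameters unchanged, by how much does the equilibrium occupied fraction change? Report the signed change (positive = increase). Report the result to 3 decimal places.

Observed p* = 120/320 = 0.37500.
Balance c(h−p*) = e gives e = 1.39×(0.87 − 0.37500) = 0.68805.
New p* = 0.58 − e/c = 0.58 − 0.73621/1.39000 = 0.05035.
Δp* = 0.05035 − 0.37500 = -0.32465.

-0.325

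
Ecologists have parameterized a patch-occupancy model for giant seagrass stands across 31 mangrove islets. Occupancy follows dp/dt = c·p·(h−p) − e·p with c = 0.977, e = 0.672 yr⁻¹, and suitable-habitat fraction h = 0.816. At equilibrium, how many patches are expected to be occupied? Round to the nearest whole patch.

4

p* = h − e/c = 0.816 − 0.6878 = 0.1282.
Expected occupied patches = N × p* = 31 × 0.1282 = 3.97 ≈ 4.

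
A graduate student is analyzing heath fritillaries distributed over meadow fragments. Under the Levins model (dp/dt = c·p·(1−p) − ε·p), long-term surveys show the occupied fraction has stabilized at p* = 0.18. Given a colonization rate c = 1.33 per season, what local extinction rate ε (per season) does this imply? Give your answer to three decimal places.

1.091

At equilibrium c(1−p*) = ε.
ε = 1.33 × (1 − 0.18) = 1.33 × 0.8200 = 1.0906.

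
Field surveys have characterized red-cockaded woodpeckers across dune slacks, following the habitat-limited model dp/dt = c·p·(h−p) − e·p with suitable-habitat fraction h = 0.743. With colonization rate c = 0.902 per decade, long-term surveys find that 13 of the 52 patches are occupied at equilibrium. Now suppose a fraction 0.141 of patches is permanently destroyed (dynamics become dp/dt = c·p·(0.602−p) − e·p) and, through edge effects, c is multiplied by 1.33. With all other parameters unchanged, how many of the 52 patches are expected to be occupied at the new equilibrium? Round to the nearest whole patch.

Observed p* = 13/52 = 0.25000.
Balance c(h−p*) = e gives e = 0.902×(0.743 − 0.25000) = 0.44469.
New p* = 0.602 − e/c = 0.602 − 0.44469/1.19966 = 0.23132.
Expected occupied = 52 × 0.23132 = 12.03 ≈ 12.

12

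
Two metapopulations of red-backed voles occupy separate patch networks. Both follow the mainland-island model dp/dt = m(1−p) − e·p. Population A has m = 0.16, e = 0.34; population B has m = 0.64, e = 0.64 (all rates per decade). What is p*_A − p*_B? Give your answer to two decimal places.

-0.18

A: p*_A = m/(m+e) = 0.16/0.5000 = 0.3200.
B: p*_B = 0.64/1.2800 = 0.5000.
p*_A − p*_B = 0.3200 − 0.5000 = -0.1800.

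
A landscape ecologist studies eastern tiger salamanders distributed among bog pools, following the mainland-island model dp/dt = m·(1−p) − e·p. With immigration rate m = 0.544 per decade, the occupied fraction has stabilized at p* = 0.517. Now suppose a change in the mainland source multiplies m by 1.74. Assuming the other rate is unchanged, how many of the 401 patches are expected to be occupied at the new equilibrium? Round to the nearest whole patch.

261

Balance m(1−p*) = e·p* gives e = m(1−p*)/p* = 0.544×0.48300/0.51700 = 0.50822.
New p* = m/(m+e) = 0.94656/(0.94656+0.50822) = 0.65066.
Expected occupied = 401 × 0.65066 = 260.91 ≈ 261.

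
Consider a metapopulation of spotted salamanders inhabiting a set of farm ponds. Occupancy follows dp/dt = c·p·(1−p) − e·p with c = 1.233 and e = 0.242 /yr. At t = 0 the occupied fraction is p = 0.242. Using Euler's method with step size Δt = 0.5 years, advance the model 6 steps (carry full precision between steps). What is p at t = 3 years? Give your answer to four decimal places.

0.7347

Update rule: p ← p + [c·p·(1−p) − e·p]·Δt with Δt = 0.5.
step 1: Δp = +0.08381, p = 0.32581
step 2: Δp = +0.09600, p = 0.42180
step 3: Δp = +0.09932, p = 0.52112
step 4: Δp = +0.09079, p = 0.61191
step 5: Δp = +0.07236, p = 0.68428
step 6: Δp = +0.05039, p = 0.73467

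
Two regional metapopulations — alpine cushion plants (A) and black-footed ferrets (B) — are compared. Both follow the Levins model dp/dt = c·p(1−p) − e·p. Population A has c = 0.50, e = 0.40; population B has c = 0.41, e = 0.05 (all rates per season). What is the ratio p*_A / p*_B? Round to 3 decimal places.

A: p*_A = 1 − 0.40/0.50 = 0.2000.
B: p*_B = 1 − 0.05/0.41 = 0.8780.
p*_A / p*_B = 0.2000/0.8780 = 0.2278.

0.228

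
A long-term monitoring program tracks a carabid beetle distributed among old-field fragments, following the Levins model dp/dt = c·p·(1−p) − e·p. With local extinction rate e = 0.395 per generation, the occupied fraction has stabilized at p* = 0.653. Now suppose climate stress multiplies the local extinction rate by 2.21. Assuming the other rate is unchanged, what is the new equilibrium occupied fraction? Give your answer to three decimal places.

Balance c(1−p*) = e gives c = e/(1 − 0.65300) = 0.395/0.34700 = 1.13833.
New p* = 1 − e/c = 1 − 0.87295/1.13833 = 0.23313.

0.233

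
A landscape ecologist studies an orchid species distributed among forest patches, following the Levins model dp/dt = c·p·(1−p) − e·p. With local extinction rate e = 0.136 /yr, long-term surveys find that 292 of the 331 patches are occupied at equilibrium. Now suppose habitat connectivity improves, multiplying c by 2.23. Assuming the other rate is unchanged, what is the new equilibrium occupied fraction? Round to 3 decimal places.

0.947

Observed p* = 292/331 = 0.88218.
Balance c(1−p*) = e gives c = e/(1 − 0.88218) = 0.136/0.11782 = 1.15430.
New p* = 1 − e/c = 1 − 0.13600/2.57409 = 0.94717.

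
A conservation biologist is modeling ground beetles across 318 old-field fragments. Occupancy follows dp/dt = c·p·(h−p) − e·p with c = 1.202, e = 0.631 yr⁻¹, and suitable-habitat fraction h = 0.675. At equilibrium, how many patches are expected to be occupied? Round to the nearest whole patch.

48

p* = h − e/c = 0.675 − 0.5250 = 0.1500.
Expected occupied patches = N × p* = 318 × 0.1500 = 47.71 ≈ 48.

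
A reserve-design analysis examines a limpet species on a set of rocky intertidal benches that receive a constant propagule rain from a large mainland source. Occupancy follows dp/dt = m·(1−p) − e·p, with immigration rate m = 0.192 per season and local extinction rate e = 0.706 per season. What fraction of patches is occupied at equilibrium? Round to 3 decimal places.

Setting dp/dt = 0: m − m·p* = e·p*, so m = (m+e)·p*.
p* = m/(m+e) = 0.192/(0.192+0.706) = 0.192/0.8980 = 0.2138.

0.214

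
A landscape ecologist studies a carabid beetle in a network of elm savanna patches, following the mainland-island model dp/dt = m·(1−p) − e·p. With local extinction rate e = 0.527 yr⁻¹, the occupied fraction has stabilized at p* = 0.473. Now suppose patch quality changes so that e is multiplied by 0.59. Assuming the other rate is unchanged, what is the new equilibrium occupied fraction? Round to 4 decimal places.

Balance m(1−p*) = e·p* gives m = e·p*/(1−p*) = 0.527×0.47300/0.52700 = 0.47300.
New p* = m/(m+e) = 0.47300/(0.47300+0.31093) = 0.60337.

0.6034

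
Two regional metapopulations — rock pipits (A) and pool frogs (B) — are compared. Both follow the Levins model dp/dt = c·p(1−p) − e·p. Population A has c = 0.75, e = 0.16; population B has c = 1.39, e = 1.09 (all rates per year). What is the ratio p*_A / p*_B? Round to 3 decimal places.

3.645

A: p*_A = 1 − 0.16/0.75 = 0.7867.
B: p*_B = 1 − 1.09/1.39 = 0.2158.
p*_A / p*_B = 0.7867/0.2158 = 3.6449.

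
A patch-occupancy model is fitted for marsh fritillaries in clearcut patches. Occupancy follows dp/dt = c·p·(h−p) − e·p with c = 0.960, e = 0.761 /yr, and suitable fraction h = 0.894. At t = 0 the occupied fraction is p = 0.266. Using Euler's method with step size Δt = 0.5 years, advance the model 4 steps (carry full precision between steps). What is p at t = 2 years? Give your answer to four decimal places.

0.2026

Update rule: p ← p + [c·p·(h−p) − e·p]·Δt with Δt = 0.5.
  1  |  dp/dt·Δt = -0.021030  |  p_1 = 0.244970
  2  |  dp/dt·Δt = -0.016895  |  p_2 = 0.228076
  3  |  dp/dt·Δt = -0.013880  |  p_3 = 0.214196
  4  |  dp/dt·Δt = -0.011608  |  p_4 = 0.202588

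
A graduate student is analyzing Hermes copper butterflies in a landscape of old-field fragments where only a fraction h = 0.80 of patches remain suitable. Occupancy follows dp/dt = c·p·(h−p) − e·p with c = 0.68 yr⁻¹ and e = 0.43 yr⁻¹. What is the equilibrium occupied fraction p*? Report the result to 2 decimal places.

Setting dp/dt = 0 and dividing by p* gives c·(h−p*) = e.
So p* = h − e/c = 0.80 − 0.43/0.68 = 0.80 − 0.6324 = 0.1676.

0.17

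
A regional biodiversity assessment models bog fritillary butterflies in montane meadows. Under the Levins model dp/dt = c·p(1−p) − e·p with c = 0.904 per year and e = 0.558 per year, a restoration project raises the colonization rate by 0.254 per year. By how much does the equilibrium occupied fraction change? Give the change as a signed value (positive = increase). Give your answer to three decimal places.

Before: p* = 1 − 0.558/0.904 = 0.3827.
After the change, c = 1.158, e = 0.558, so p* = 1 − 0.558/1.158 = 0.5181.
Δp* = 0.5181 − 0.3827 = +0.1354.

0.135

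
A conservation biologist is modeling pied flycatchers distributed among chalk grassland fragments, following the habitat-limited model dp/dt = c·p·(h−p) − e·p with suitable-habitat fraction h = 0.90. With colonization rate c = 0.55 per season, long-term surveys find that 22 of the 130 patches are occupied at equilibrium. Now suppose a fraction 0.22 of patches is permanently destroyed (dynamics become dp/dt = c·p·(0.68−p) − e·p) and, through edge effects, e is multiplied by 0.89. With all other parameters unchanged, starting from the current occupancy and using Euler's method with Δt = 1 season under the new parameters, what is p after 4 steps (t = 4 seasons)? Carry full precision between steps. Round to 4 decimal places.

Observed p* = 22/130 = 0.16923.
Balance c(h−p*) = e gives e = 0.55×(0.9 − 0.16923) = 0.40192.
Starting from p₀ = 0.16923; update p ← p + (dp/dt)·Δt with the new parameters.
t = 1: p = 0.16923 + (-0.01299) = 0.15624
t = 2: p = 0.15624 + (-0.01088) = 0.14536
t = 3: p = 0.14536 + (-0.00925) = 0.13610
t = 4: p = 0.13610 + (-0.00797) = 0.12813

0.1281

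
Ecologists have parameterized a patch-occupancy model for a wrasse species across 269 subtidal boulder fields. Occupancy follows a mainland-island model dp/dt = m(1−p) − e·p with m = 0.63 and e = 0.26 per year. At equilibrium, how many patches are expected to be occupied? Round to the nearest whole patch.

p* = m/(m+e) = 0.63/0.8900 = 0.7079.
Expected occupied patches = N × p* = 269 × 0.7079 = 190.42 ≈ 190.

190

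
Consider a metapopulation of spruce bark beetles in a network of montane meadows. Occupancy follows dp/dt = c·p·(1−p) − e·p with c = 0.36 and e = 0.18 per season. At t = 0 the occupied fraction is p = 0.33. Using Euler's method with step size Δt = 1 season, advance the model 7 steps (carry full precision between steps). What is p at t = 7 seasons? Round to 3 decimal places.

0.440

Update rule: p ← p + [c·p·(1−p) − e·p]·Δt with Δt = 1.
  1  |  dp/dt·Δt = +0.020196  |  p_1 = 0.350196
  2  |  dp/dt·Δt = +0.018886  |  p_2 = 0.369082
  3  |  dp/dt·Δt = +0.017395  |  p_3 = 0.386477
  4  |  dp/dt·Δt = +0.015795  |  p_4 = 0.402272
  5  |  dp/dt·Δt = +0.014153  |  p_5 = 0.416424
  6  |  dp/dt·Δt = +0.012529  |  p_6 = 0.428953
  7  |  dp/dt·Δt = +0.010971  |  p_7 = 0.439925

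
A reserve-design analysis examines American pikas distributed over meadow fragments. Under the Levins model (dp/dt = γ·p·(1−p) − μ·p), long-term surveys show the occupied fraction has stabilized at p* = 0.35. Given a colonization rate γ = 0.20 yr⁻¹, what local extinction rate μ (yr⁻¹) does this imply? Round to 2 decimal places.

At equilibrium γ(1−p*) = μ.
μ = 0.20 × (1 − 0.35) = 0.20 × 0.6500 = 0.1300.

0.13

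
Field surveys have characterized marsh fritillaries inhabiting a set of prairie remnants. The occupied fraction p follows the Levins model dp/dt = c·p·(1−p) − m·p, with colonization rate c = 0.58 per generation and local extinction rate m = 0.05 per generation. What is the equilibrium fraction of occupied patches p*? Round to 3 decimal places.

0.914

Setting dp/dt = 0 and dividing through by p* gives c·(1−p*) = m.
So p* = 1 − m/c = 1 − 0.05/0.58 = 1 − 0.0862 = 0.9138.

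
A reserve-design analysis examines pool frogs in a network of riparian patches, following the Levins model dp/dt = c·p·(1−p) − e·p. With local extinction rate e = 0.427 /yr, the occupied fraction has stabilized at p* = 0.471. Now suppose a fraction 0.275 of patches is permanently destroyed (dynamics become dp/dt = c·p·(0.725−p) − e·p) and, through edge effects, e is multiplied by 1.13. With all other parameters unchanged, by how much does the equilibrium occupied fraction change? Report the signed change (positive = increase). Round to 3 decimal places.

-0.344

Balance c(1−p*) = e gives c = e/(1 − 0.47100) = 0.427/0.52900 = 0.80718.
New p* = 0.725 − e/c = 0.725 − 0.48251/0.80718 = 0.12723.
Δp* = 0.12723 − 0.47100 = -0.34377.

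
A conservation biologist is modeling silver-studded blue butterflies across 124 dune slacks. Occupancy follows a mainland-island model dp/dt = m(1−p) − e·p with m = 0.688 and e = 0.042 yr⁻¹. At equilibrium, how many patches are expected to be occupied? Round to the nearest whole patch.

117

p* = m/(m+e) = 0.688/0.7300 = 0.9425.
Expected occupied patches = N × p* = 124 × 0.9425 = 116.87 ≈ 117.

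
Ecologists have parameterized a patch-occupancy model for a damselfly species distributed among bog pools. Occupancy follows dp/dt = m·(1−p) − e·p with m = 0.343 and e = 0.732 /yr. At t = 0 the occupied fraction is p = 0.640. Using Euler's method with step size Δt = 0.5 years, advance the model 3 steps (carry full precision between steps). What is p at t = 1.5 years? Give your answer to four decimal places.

0.3508

Update rule: p ← p + [m·(1−p) − e·p]·Δt with Δt = 0.5.
  1  |  dp/dt·Δt = -0.172500  |  p_1 = 0.467500
  2  |  dp/dt·Δt = -0.079781  |  p_2 = 0.387719
  3  |  dp/dt·Δt = -0.036899  |  p_3 = 0.350820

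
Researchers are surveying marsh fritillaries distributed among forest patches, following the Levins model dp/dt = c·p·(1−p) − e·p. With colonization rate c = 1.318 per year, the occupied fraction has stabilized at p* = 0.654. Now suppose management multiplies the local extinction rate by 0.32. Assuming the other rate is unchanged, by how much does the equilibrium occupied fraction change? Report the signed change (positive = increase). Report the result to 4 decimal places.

0.2353

Balance c(1−p*) = e gives e = 1.318×(1 − 0.65400) = 0.45603.
New p* = 1 − e/c = 1 − 0.14593/1.31800 = 0.88928.
Δp* = 0.88928 − 0.65400 = +0.23528.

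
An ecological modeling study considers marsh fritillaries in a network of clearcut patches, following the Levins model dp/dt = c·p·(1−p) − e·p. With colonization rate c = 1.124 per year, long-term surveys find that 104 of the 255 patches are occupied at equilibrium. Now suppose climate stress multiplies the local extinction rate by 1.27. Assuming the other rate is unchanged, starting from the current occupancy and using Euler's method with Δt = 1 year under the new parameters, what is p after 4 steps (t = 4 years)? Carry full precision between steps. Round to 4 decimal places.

0.2723

Observed p* = 104/255 = 0.40784.
Balance c(1−p*) = e gives e = 1.124×(1 − 0.40784) = 0.66558.
Starting from p₀ = 0.40784; update p ← p + (dp/dt)·Δt with the new parameters.
step 1: Δp = -0.07329, p = 0.33455
step 2: Δp = -0.03256, p = 0.30199
step 3: Δp = -0.01834, p = 0.28365
step 4: Δp = -0.01138, p = 0.27227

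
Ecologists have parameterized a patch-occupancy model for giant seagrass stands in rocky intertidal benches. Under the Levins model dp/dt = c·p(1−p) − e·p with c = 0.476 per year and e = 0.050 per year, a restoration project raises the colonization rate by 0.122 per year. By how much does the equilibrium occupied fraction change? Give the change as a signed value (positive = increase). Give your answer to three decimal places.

0.021

Before: p* = 1 − 0.050/0.476 = 0.8950.
After the change, c = 0.598, e = 0.05, so p* = 1 − 0.05/0.598 = 0.9164.
Δp* = 0.9164 − 0.8950 = +0.0214.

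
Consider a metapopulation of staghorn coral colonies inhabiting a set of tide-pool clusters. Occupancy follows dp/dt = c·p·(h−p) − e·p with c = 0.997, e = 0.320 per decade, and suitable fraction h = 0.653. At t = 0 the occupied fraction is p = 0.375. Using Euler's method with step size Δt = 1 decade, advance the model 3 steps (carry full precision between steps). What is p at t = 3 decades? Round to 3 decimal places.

0.343

Update rule: p ← p + [c·p·(h−p) − e·p]·Δt with Δt = 1.
step 1: Δp = -0.01606, p = 0.35894
step 2: Δp = -0.00963, p = 0.34931
step 3: Δp = -0.00602, p = 0.34329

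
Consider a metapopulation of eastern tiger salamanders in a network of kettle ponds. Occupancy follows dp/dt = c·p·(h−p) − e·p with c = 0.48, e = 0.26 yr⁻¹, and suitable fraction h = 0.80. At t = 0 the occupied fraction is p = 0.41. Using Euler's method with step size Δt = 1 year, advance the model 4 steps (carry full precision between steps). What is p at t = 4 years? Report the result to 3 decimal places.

Update rule: p ← p + [c·p·(h−p) − e·p]·Δt with Δt = 1.
p: 0.41000 → 0.38015  (Δp = -0.02985)
p: 0.38015 → 0.35792  (Δp = -0.02223)
p: 0.35792 → 0.34081  (Δp = -0.01711)
p: 0.34081 → 0.32732  (Δp = -0.01349)

0.327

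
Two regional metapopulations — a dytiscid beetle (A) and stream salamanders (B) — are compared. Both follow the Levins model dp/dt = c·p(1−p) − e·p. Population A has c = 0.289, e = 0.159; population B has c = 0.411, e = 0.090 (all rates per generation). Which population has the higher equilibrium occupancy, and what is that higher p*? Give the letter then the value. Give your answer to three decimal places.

A: p*_A = 1 − 0.159/0.289 = 0.4498.
B: p*_B = 1 − 0.090/0.411 = 0.7810.
B is higher at 0.7810.

B, 0.781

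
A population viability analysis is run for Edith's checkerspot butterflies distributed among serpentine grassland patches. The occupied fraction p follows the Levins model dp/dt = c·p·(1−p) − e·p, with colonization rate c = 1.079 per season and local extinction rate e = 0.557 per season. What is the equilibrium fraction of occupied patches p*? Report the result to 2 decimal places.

Setting dp/dt = 0 and dividing through by p* gives c·(1−p*) = e.
So p* = 1 − e/c = 1 − 0.557/1.079 = 1 − 0.5162 = 0.4838.

0.48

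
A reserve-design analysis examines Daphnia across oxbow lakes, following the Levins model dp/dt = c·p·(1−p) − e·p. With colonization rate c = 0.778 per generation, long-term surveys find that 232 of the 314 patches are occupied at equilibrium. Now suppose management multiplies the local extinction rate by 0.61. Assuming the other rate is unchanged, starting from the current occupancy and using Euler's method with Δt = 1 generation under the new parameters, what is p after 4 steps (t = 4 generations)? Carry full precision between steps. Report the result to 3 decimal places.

0.839

Observed p* = 232/314 = 0.73885.
Balance c(1−p*) = e gives e = 0.778×(1 − 0.73885) = 0.20317.
Starting from p₀ = 0.73885; update p ← p + (dp/dt)·Δt with the new parameters.
p: 0.73885 → 0.79740  (Δp = +0.05854)
p: 0.79740 → 0.82426  (Δp = +0.02686)
p: 0.82426 → 0.83480  (Δp = +0.01054)
p: 0.83480 → 0.83863  (Δp = +0.00383)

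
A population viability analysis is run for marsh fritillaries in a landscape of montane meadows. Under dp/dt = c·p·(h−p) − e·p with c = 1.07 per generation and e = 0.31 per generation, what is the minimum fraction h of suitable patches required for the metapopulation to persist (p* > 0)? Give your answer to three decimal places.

p* = h − e/c is positive only when h > e/c.
h_min = e/c = 0.31/1.07 = 0.2897.

0.290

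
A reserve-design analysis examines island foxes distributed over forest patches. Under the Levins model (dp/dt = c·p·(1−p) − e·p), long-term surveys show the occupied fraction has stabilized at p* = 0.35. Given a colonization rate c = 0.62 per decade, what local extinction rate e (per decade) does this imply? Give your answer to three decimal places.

At equilibrium c(1−p*) = e.
e = 0.62 × (1 − 0.35) = 0.62 × 0.6500 = 0.4030.

0.403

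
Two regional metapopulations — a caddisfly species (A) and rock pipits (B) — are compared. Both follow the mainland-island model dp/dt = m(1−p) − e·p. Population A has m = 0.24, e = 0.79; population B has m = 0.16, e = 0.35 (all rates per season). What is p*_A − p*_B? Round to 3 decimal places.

-0.081

A: p*_A = m/(m+e) = 0.24/1.0300 = 0.2330.
B: p*_B = 0.16/0.5100 = 0.3137.
p*_A − p*_B = 0.2330 − 0.3137 = -0.0807.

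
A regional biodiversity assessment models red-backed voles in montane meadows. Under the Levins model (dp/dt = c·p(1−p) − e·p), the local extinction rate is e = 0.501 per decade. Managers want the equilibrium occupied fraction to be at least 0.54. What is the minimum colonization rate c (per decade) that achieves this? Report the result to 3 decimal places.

1.089

p* = 1 − e/c ≥ 0.54 requires e/c ≤ 0.4600, i.e. c ≥ e/0.4600.
c_min = 0.501/0.4600 = 1.0891.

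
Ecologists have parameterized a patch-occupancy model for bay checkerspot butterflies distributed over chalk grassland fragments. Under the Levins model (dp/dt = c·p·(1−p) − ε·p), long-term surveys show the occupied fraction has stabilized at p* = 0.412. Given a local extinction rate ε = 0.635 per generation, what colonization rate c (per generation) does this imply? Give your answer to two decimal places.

1.08

At equilibrium c(1−p*) = ε, so c = ε/(1−p*).
c = 0.635/(1 − 0.412) = 0.635/0.5880 = 1.0799.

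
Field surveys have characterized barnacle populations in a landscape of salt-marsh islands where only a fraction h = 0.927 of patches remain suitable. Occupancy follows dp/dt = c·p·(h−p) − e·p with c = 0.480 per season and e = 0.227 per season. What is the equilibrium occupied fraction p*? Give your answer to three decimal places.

Setting dp/dt = 0 and dividing by p* gives c·(h−p*) = e.
So p* = h − e/c = 0.927 − 0.227/0.480 = 0.927 − 0.4729 = 0.4541.

0.454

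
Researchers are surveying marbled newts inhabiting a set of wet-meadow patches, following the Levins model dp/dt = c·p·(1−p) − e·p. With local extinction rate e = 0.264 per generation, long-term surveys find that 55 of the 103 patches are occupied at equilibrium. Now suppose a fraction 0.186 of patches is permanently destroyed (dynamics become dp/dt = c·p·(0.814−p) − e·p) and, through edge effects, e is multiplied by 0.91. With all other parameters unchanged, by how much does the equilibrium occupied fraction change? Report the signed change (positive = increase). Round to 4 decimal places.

Observed p* = 55/103 = 0.53398.
Balance c(1−p*) = e gives c = e/(1 − 0.53398) = 0.264/0.46602 = 0.56650.
New p* = 0.814 − e/c = 0.814 − 0.24024/0.56650 = 0.38992.
Δp* = 0.38992 − 0.53398 = -0.14406.

-0.1441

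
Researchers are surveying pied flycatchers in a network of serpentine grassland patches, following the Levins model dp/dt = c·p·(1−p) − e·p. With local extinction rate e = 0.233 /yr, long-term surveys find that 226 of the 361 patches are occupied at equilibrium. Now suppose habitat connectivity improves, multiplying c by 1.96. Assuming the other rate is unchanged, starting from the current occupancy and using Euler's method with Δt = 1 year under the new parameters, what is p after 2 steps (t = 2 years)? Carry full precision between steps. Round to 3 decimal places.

Observed p* = 226/361 = 0.62604.
Balance c(1−p*) = e gives c = e/(1 − 0.62604) = 0.233/0.37396 = 0.62306.
Starting from p₀ = 0.62604; update p ← p + (dp/dt)·Δt with the new parameters.
  1  |  dp/dt·Δt = +0.140032  |  p_1 = 0.766071
  2  |  dp/dt·Δt = +0.040351  |  p_2 = 0.806422

0.806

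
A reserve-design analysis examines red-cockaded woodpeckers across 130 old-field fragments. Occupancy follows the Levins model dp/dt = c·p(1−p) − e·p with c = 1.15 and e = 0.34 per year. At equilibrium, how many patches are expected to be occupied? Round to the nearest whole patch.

p* = 1 − e/c = 1 − 0.34/1.15 = 0.7043.
Expected occupied patches = N × p* = 130 × 0.7043 = 91.57 ≈ 92.

92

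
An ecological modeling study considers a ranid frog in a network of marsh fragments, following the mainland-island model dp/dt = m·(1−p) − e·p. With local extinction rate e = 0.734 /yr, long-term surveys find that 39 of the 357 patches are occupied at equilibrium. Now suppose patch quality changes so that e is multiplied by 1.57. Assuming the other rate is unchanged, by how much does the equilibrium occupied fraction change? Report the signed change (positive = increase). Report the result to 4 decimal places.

Observed p* = 39/357 = 0.10924.
Balance m(1−p*) = e·p* gives m = e·p*/(1−p*) = 0.734×0.10924/0.89076 = 0.09002.
New p* = m/(m+e) = 0.09002/(0.09002+1.15238) = 0.07246.
Δp* = 0.07246 − 0.10924 = -0.03678.

-0.0368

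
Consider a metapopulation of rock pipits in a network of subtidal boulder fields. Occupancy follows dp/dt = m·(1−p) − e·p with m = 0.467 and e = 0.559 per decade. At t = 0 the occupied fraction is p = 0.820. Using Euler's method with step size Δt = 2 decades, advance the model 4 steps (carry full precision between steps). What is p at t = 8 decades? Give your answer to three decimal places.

0.902

Update rule: p ← p + [m·(1−p) − e·p]·Δt with Δt = 2.
  1  |  dp/dt·Δt = -0.748640  |  p_1 = 0.071360
  2  |  dp/dt·Δt = +0.787569  |  p_2 = 0.858929
  3  |  dp/dt·Δt = -0.828523  |  p_3 = 0.030406
  4  |  dp/dt·Δt = +0.871606  |  p_4 = 0.902012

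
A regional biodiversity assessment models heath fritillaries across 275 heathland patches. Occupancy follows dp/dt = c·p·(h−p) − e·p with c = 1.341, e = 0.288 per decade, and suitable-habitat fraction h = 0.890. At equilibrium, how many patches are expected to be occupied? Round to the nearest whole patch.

186

p* = h − e/c = 0.890 − 0.2148 = 0.6752.
Expected occupied patches = N × p* = 275 × 0.6752 = 185.69 ≈ 186.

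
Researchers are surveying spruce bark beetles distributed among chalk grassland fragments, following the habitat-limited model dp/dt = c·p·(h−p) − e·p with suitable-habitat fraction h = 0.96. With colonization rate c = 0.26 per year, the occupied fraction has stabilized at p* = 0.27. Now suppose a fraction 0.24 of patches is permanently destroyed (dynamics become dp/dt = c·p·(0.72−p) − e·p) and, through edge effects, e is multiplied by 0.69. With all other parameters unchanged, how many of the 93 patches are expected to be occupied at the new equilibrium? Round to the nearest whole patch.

Balance c(h−p*) = e gives e = 0.26×(0.96 − 0.27000) = 0.17940.
New p* = 0.72 − e/c = 0.72 − 0.12379/0.26000 = 0.24388.
Expected occupied = 93 × 0.24388 = 22.68 ≈ 23.

23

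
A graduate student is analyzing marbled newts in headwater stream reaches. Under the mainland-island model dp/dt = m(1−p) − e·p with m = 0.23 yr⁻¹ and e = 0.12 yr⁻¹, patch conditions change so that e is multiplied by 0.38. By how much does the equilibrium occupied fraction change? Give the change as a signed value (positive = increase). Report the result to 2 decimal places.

Before: p* = 0.23/(0.23+0.12) = 0.6571.
After: m = 0.23, e = 0.0456; p* = 0.23/0.2756 = 0.8345.
Δp* = 0.8345 − 0.6571 = +0.1774.

0.18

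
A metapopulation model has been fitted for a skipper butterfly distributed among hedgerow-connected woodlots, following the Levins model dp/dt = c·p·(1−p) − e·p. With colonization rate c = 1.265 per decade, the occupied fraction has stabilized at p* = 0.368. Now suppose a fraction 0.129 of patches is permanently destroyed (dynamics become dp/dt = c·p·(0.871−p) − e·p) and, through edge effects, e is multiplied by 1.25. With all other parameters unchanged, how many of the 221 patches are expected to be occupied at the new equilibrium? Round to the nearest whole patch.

18

Balance c(1−p*) = e gives e = 1.265×(1 − 0.36800) = 0.79948.
New p* = 0.871 − e/c = 0.871 − 0.99935/1.26500 = 0.08100.
Expected occupied = 221 × 0.08100 = 17.90 ≈ 18.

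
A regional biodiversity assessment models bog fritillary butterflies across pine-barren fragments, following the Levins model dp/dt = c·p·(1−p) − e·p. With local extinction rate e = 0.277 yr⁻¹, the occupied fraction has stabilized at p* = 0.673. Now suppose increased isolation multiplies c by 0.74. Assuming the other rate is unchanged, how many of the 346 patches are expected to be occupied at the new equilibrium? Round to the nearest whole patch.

193

Balance c(1−p*) = e gives c = e/(1 − 0.67300) = 0.277/0.32700 = 0.84709.
New p* = 1 − e/c = 1 − 0.27700/0.62685 = 0.55811.
Expected occupied = 346 × 0.55811 = 193.11 ≈ 193.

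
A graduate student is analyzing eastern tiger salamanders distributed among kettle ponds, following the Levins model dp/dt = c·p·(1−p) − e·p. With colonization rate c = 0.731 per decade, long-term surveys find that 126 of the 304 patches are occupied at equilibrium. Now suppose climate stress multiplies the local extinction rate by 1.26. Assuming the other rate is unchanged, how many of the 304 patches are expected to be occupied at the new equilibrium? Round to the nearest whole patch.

80

Observed p* = 126/304 = 0.41447.
Balance c(1−p*) = e gives e = 0.731×(1 − 0.41447) = 0.42802.
New p* = 1 − e/c = 1 − 0.53931/0.73100 = 0.26223.
Expected occupied = 304 × 0.26223 = 79.72 ≈ 80.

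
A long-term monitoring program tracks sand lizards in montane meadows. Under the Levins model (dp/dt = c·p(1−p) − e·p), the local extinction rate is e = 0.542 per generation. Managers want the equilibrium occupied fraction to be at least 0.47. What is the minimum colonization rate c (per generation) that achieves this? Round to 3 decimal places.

p* = 1 − e/c ≥ 0.47 requires e/c ≤ 0.5300, i.e. c ≥ e/0.5300.
c_min = 0.542/0.5300 = 1.0226.

1.023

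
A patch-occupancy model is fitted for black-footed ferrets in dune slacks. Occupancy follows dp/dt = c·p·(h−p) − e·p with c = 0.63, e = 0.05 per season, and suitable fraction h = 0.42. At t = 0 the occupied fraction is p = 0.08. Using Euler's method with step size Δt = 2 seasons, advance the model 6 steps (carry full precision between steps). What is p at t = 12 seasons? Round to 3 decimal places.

0.274

Update rule: p ← p + [c·p·(h−p) − e·p]·Δt with Δt = 2.
step 1: Δp = +0.02627, p = 0.10627
step 2: Δp = +0.03138, p = 0.13765
step 3: Δp = +0.03521, p = 0.17286
step 4: Δp = +0.03654, p = 0.20940
step 5: Δp = +0.03463, p = 0.24403
step 6: Δp = +0.02970, p = 0.27373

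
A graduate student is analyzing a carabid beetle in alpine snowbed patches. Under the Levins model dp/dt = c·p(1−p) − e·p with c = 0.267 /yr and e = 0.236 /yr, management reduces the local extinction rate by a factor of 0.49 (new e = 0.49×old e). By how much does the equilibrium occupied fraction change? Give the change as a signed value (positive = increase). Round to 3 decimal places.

0.451

Before: p* = 1 − 0.236/0.267 = 0.1161.
After the change, c = 0.267, e = 0.11564, so p* = 1 − 0.11564/0.267 = 0.5669.
Δp* = 0.5669 − 0.1161 = +0.4508.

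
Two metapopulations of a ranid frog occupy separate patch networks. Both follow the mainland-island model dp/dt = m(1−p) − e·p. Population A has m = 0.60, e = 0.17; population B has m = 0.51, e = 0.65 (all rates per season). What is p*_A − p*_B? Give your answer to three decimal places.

0.340

A: p*_A = m/(m+e) = 0.60/0.7700 = 0.7792.
B: p*_B = 0.51/1.1600 = 0.4397.
p*_A − p*_B = 0.7792 − 0.4397 = 0.3396.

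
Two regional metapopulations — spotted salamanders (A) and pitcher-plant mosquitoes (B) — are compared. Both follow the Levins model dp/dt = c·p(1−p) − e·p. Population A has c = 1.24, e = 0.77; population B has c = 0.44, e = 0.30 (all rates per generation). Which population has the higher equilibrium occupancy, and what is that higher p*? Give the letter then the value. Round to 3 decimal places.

A, 0.379

A: p*_A = 1 − 0.77/1.24 = 0.3790.
B: p*_B = 1 − 0.30/0.44 = 0.3182.
A is higher at 0.3790.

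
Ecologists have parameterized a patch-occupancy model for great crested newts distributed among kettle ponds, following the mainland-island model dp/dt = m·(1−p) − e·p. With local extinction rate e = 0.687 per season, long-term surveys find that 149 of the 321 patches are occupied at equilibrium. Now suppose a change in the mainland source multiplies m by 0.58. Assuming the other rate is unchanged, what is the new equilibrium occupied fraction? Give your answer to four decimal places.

0.3344

Observed p* = 149/321 = 0.46417.
Balance m(1−p*) = e·p* gives m = e·p*/(1−p*) = 0.687×0.46417/0.53583 = 0.59512.
New p* = m/(m+e) = 0.34517/(0.34517+0.68700) = 0.33441.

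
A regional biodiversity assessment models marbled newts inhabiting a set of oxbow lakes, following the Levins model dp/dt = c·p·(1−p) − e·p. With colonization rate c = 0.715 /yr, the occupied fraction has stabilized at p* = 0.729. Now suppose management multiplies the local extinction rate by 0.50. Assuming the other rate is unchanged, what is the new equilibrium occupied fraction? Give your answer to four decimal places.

Balance c(1−p*) = e gives e = 0.715×(1 − 0.72900) = 0.19376.
New p* = 1 − e/c = 1 − 0.09688/0.71500 = 0.86450.

0.8645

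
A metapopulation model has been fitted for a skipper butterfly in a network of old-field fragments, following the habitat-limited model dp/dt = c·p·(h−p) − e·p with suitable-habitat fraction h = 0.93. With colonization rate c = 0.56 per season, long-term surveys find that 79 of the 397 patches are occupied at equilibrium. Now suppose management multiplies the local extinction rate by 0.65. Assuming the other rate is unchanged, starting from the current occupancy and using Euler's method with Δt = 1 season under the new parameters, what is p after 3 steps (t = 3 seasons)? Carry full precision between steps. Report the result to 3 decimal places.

Observed p* = 79/397 = 0.19899.
Balance c(h−p*) = e gives e = 0.56×(0.93 − 0.19899) = 0.40936.
Starting from p₀ = 0.19899; update p ← p + (dp/dt)·Δt with the new parameters.
t = 1: p = 0.19899 + (+0.02851) = 0.22750
t = 2: p = 0.22750 + (+0.02896) = 0.25647
t = 3: p = 0.25647 + (+0.02849) = 0.28496

0.285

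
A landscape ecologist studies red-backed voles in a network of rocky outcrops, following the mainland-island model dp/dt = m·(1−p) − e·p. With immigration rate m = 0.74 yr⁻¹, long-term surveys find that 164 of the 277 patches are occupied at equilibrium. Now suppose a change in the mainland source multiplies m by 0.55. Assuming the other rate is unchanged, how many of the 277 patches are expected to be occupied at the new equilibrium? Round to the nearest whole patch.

123

Observed p* = 164/277 = 0.59206.
Balance m(1−p*) = e·p* gives e = m(1−p*)/p* = 0.74×0.40794/0.59206 = 0.50987.
New p* = m/(m+e) = 0.40700/(0.40700+0.50987) = 0.44390.
Expected occupied = 277 × 0.44390 = 122.96 ≈ 123.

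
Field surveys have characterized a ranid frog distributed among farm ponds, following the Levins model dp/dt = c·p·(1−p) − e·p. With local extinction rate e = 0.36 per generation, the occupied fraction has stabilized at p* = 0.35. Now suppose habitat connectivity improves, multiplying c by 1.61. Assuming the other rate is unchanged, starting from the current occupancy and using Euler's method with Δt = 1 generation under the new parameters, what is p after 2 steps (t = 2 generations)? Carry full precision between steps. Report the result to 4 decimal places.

Balance c(1−p*) = e gives c = e/(1 − 0.35000) = 0.36/0.65000 = 0.55385.
Starting from p₀ = 0.35000; update p ← p + (dp/dt)·Δt with the new parameters.
t = 1: p = 0.35000 + (+0.07686) = 0.42686
t = 2: p = 0.42686 + (+0.06448) = 0.49134

0.4913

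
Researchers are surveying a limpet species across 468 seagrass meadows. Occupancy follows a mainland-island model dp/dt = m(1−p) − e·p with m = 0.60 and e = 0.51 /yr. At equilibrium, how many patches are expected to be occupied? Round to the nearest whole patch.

253

p* = m/(m+e) = 0.60/1.1100 = 0.5405.
Expected occupied patches = N × p* = 468 × 0.5405 = 252.97 ≈ 253.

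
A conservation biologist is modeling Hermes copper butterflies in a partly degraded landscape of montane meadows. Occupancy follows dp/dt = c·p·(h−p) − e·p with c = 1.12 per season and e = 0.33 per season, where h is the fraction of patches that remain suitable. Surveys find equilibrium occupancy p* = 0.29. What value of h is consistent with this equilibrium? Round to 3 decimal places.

At equilibrium c(h−p*) = e, so h = p* + e/c.
h = 0.29 + 0.33/1.12 = 0.29 + 0.2946 = 0.5846.

0.585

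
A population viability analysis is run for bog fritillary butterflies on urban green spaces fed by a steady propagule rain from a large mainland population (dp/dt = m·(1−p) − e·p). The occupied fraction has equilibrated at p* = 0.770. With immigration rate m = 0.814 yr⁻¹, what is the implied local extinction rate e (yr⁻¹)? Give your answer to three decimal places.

0.243

At equilibrium m(1−p*) = e·p*, so e = m(1−p*)/p*.
e = 0.814 × 0.2300 / 0.770 = 0.2431.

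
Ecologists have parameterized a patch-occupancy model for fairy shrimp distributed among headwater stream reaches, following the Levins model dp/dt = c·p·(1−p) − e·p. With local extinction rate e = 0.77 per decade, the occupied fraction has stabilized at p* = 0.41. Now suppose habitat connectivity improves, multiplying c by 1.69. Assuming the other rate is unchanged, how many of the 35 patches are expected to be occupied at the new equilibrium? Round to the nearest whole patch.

23

Balance c(1−p*) = e gives c = e/(1 − 0.41000) = 0.77/0.59000 = 1.30508.
New p* = 1 − e/c = 1 − 0.77000/2.20559 = 0.65089.
Expected occupied = 35 × 0.65089 = 22.78 ≈ 23.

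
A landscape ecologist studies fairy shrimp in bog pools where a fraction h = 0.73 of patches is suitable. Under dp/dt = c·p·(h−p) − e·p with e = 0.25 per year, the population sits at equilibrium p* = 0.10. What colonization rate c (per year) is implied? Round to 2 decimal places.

At equilibrium c(h−p*) = e, so c = e/(h−p*).
c = 0.25/(0.73 − 0.10) = 0.25/0.6300 = 0.3968.

0.40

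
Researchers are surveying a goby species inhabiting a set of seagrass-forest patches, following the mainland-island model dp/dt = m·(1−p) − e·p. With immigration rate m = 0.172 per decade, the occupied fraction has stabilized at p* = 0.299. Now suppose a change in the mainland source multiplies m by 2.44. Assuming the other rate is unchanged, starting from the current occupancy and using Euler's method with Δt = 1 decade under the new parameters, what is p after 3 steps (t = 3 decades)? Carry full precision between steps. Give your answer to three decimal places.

0.509

Balance m(1−p*) = e·p* gives e = m(1−p*)/p* = 0.172×0.70100/0.29900 = 0.40325.
Starting from p₀ = 0.29900; update p ← p + (dp/dt)·Δt with the new parameters.
  1  |  dp/dt·Δt = +0.173624  |  p_1 = 0.472624
  2  |  dp/dt·Δt = +0.030743  |  p_2 = 0.503367
  3  |  dp/dt·Δt = +0.005444  |  p_3 = 0.508811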